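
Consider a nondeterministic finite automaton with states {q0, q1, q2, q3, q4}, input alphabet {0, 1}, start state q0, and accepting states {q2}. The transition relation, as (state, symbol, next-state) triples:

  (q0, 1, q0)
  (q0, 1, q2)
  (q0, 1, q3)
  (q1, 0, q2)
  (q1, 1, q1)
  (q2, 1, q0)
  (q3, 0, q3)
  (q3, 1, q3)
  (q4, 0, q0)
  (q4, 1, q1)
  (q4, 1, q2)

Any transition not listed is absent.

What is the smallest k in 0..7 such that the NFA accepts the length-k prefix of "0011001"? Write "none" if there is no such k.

none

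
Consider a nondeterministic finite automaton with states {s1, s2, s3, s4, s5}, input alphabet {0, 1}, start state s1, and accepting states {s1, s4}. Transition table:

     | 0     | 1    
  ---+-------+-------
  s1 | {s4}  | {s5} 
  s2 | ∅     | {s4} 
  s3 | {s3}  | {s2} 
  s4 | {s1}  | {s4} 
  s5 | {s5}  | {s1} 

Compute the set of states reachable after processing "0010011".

Start in {s1}.
Read '0': {s1} → {s4}.
Read '0': {s4} → {s1}.
Read '1': {s1} → {s5}.
Read '0': {s5} → {s5}.
Read '0': {s5} → {s5}.
Read '1': {s5} → {s1}.
Read '1': {s1} → {s5}.

{s5}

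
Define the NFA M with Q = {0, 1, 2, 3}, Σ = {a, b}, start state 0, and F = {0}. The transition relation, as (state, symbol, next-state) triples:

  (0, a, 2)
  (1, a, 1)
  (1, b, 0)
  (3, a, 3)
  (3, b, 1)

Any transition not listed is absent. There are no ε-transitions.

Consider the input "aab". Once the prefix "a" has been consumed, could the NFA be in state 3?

No

Start in {0}.
Read 'a': 0→{2}; now {2}.
State 3 is not in {2}.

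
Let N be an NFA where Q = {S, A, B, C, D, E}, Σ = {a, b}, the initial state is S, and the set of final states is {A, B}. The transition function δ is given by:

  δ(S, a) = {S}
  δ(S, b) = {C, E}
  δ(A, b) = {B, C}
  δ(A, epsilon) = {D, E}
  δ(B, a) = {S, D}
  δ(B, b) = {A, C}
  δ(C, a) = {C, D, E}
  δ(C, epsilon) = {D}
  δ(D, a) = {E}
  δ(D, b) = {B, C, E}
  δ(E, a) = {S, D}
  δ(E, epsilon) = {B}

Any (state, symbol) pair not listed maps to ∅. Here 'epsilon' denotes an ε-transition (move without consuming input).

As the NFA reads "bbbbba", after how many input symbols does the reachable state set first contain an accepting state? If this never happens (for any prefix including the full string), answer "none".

1

Start in {S}.
Read 'b': S→{C, E}; union {C, E}; ε-closure = {B, C, D, E}.
None of the earlier sets intersect F, but {B, C, D, E} does.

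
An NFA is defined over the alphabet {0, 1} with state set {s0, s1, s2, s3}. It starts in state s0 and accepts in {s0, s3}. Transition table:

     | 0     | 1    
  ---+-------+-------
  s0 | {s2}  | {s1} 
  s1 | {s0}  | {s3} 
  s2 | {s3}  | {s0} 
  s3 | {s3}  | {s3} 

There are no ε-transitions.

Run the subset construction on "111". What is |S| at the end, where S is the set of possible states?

Start in {s0}.
Read '1': {s0} → {s1}.
Read '1': {s1} → {s3}.
Read '1': {s3} → {s3}.
That set has 1 state.

1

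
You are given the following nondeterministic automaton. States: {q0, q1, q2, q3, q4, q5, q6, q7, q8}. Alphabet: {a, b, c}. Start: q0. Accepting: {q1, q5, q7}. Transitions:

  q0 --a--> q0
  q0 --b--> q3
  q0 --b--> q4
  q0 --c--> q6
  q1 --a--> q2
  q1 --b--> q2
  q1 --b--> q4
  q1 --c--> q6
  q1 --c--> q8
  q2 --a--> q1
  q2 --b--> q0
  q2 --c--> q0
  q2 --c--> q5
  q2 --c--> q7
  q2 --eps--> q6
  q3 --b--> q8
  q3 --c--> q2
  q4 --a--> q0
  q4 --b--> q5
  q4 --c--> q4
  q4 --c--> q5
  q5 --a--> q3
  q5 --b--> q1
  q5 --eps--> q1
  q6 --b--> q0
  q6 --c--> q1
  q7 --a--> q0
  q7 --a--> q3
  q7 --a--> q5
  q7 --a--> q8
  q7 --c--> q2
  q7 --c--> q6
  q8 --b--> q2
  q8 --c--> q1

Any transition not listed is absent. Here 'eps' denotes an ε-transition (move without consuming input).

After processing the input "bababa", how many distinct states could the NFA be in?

Start in {q0}.
Read 'b': q0→{q3, q4}; now {q3, q4}.
Read 'a': q3→∅, q4→{q0}; now {q0}.
Read 'b': q0→{q3, q4}; now {q3, q4}.
Read 'a': q3→∅, q4→{q0}; now {q0}.
Read 'b': q0→{q3, q4}; now {q3, q4}.
Read 'a': q3→∅, q4→{q0}; now {q0}.
That set has 1 state.

1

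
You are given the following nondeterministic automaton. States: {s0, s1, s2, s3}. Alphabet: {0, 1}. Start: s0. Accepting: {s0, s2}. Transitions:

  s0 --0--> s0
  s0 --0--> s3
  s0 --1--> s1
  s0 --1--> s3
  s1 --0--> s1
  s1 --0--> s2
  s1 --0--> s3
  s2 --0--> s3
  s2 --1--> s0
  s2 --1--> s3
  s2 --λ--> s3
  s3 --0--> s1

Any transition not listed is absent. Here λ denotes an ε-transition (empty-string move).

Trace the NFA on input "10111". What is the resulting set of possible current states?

Start in {s0}.
Read '1': {s0} → {s1, s3}.
Read '0': {s1, s3} → {s1, s2, s3}.
Read '1': {s1, s2, s3} → {s0, s3}.
Read '1': {s0, s3} → {s1, s3}.
Read '1': {s1, s3} → ∅.

∅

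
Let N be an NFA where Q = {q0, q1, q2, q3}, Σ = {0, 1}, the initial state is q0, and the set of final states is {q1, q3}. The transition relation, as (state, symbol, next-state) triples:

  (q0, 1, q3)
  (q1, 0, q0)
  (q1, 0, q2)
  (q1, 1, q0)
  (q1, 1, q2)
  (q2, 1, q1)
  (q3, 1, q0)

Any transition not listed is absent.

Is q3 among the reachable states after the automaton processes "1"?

Start in {q0}.
Read '1': {q0} → {q3}.
State q3 is in {q3}.

Yes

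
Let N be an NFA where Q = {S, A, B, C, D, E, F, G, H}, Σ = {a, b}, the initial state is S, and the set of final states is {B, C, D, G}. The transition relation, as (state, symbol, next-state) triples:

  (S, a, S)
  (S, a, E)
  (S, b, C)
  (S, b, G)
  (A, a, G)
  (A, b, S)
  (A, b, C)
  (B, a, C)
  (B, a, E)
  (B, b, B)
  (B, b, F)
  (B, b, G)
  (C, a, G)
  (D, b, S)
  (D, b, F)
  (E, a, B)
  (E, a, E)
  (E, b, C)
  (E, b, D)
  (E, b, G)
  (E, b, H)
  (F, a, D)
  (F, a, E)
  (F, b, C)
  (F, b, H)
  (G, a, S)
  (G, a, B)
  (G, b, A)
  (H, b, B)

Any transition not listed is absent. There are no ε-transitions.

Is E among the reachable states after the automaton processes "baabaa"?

Start in {S}.
Read 'b': S→{C, G}; now {C, G}.
Read 'a': C→{G}, G→{S, B}; now {S, B, G}.
Read 'a': S→{S, E}, B→{C, E}, G→{S, B}; now {S, B, C, E}.
Read 'b': S→{C, G}, B→{B, F, G}, C→∅, E→{C, D, G, H}; now {B, C, D, F, G, H}.
Read 'a': B→{C, E}, C→{G}, D→∅, F→{D, E}, G→{S, B}, H→∅; now {S, B, C, D, E, G}.
Read 'a': S→{S, E}, B→{C, E}, C→{G}, D→∅, E→{B, E}, G→{S, B}; now {S, B, C, E, G}.
State E is in {S, B, C, E, G}.

Yes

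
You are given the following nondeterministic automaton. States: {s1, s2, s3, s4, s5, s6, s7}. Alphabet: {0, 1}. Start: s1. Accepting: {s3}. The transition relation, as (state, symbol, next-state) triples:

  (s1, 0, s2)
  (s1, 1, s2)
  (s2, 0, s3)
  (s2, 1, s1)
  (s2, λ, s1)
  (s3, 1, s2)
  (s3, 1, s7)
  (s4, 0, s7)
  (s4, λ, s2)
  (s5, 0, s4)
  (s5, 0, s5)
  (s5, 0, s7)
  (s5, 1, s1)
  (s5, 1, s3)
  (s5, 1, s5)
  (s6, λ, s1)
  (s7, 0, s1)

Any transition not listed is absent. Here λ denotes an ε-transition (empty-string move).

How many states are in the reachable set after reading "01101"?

Start in {s1}.
Read '0': s1→{s2}; union {s2}; ε-closure = {s1, s2}.
Read '1': s1→{s2}, s2→{s1}; now {s1, s2}.
Read '1': s1→{s2}, s2→{s1}; now {s1, s2}.
Read '0': s1→{s2}, s2→{s3}; union {s2, s3}; ε-closure = {s1, s2, s3}.
Read '1': s1→{s2}, s2→{s1}, s3→{s2, s7}; now {s1, s2, s7}.
That set has 3 states.

3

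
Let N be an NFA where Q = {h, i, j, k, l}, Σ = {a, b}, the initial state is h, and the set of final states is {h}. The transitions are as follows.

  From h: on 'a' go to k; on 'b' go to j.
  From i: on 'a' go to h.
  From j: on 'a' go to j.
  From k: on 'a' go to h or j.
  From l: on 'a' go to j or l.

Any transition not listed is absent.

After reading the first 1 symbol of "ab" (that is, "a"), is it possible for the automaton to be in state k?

Start in {h}.
Read 'a': h→{k}; now {k}.
State k is in {k}.

Yes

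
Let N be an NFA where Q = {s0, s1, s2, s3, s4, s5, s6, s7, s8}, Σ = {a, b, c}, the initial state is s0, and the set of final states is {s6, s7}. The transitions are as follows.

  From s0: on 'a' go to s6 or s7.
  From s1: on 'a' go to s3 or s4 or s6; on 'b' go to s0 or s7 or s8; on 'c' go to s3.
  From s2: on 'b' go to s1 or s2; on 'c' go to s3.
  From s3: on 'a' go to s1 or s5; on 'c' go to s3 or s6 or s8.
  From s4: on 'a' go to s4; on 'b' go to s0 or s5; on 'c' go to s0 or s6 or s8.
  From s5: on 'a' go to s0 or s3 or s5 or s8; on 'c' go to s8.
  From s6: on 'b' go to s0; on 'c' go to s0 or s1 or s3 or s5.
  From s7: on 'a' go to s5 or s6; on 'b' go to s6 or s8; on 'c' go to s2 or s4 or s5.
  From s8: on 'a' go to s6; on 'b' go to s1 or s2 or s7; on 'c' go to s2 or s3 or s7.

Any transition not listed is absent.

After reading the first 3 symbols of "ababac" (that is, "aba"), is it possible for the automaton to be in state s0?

Start in {s0}.
Read 'a': {s0} → {s6, s7}.
Read 'b': {s6, s7} → {s0, s6, s8}.
Read 'a': {s0, s6, s8} → {s6, s7}.
State s0 is not in {s6, s7}.

No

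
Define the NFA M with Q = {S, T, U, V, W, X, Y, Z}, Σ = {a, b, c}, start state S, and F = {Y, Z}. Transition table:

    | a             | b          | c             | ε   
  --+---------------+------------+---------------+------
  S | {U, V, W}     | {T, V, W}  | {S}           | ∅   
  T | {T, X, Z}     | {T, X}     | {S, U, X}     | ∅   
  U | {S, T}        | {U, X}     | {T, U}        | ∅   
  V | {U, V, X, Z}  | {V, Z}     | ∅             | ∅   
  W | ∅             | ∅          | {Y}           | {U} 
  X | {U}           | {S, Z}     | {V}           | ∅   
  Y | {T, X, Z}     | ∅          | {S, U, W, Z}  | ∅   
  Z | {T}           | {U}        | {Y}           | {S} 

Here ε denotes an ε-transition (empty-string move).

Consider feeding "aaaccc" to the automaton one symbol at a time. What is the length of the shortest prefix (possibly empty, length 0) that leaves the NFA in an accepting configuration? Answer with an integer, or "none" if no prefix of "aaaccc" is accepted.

Start in {S}.
Read 'a': {S} → {U, V, W}.
Read 'a': {U, V, W} → {S, T, U, V, X, Z}.
None of the earlier sets intersect F, but {S, T, U, V, X, Z} does.

2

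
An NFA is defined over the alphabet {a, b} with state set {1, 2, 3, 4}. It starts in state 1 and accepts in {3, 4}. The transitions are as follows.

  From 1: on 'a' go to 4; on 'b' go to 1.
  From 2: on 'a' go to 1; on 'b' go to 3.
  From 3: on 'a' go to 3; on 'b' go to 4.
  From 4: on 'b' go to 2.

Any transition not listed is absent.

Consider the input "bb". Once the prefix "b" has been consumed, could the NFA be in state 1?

Yes

Start in {1}.
Read 'b': {1} → {1}.
State 1 is in {1}.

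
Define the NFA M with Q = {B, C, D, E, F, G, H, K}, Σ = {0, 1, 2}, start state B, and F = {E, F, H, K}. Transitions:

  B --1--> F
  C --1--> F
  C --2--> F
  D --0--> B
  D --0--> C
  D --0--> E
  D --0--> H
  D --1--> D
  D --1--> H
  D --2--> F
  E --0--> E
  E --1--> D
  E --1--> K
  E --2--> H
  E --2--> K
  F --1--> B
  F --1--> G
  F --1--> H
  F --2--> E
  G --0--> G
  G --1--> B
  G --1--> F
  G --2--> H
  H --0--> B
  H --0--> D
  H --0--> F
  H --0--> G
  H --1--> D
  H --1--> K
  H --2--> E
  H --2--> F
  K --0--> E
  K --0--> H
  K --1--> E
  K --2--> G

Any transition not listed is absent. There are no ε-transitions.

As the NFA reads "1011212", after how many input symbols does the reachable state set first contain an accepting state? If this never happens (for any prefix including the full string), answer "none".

1

Start in {B}.
Read '1': B→{F}; now {F}.
None of the earlier sets intersect F, but {F} does.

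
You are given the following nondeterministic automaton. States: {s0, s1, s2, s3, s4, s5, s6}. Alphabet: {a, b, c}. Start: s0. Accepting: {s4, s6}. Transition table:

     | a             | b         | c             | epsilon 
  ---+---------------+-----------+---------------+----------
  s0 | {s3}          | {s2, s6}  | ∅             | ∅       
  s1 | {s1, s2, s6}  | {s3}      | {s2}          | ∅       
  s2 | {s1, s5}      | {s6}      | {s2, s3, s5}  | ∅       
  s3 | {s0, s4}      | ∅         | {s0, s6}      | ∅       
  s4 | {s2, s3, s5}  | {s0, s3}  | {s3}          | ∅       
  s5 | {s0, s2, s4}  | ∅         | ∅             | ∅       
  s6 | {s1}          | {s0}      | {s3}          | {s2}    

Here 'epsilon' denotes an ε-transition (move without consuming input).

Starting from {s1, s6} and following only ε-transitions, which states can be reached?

Begin with {s1, s6}.
ε-move s6 → s2; add s2.

{s1, s2, s6}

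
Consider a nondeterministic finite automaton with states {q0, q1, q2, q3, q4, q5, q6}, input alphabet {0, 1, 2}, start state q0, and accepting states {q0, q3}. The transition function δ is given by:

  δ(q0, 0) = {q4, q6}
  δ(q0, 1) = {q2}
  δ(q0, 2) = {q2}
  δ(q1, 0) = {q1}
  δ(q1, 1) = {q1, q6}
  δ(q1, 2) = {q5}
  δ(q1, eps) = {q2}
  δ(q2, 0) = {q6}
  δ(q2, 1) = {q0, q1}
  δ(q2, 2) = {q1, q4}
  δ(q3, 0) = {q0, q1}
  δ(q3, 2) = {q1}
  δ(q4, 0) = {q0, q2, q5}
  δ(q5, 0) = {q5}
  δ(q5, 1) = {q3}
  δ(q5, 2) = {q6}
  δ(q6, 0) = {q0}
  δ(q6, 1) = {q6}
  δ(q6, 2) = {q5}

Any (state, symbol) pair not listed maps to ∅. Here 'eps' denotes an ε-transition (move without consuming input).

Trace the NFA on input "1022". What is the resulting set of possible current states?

Start in {q0}.
Read '1': {q0} → {q2}.
Read '0': {q2} → {q6}.
Read '2': {q6} → {q5}.
Read '2': {q5} → {q6}.

{q6}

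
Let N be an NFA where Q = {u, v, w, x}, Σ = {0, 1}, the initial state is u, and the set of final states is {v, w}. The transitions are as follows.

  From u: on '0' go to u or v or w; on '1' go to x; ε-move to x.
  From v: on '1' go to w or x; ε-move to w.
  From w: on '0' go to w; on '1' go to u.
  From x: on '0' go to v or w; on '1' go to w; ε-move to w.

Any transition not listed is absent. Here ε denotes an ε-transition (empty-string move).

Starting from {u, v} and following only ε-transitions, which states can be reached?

{u, v, w, x}

Begin with {u, v}.
ε-move v → w; add w.
ε-move u → x; add x.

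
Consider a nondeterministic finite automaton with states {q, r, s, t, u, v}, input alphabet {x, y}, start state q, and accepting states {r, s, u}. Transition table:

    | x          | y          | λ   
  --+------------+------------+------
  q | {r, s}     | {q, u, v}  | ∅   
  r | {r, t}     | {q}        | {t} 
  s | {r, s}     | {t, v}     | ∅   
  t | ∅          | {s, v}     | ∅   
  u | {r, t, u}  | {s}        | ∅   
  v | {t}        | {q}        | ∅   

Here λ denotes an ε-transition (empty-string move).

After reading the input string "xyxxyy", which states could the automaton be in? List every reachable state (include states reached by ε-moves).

Start in {q}.
Read 'x': {q} → {r, s, t}.
Read 'y': {r, s, t} → {q, s, t, v}.
Read 'x': {q, s, t, v} → {r, s, t}.
Read 'x': {r, s, t} → {r, s, t}.
Read 'y': {r, s, t} → {q, s, t, v}.
Read 'y': {q, s, t, v} → {q, s, t, u, v}.

{q, s, t, u, v}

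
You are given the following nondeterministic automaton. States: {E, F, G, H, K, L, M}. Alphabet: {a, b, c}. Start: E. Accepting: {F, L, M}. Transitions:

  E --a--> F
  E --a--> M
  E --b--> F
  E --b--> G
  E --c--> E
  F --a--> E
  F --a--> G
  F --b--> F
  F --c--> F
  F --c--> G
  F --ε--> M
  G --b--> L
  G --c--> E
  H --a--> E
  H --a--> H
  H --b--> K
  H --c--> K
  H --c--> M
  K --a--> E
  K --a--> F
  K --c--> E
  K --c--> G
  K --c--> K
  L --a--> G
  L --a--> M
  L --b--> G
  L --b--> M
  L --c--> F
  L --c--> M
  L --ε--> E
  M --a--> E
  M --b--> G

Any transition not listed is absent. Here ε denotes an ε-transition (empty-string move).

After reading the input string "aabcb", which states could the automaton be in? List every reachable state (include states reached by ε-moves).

{E, F, G, L, M}

Start in {E}.
Read 'a': E→{F, M}; now {F, M}.
Read 'a': F→{E, G}, M→{E}; now {E, G}.
Read 'b': E→{F, G}, G→{L}; union {F, G, L}; ε-closure = {E, F, G, L, M}.
Read 'c': E→{E}, F→{F, G}, G→{E}, L→{F, M}, M→∅; now {E, F, G, M}.
Read 'b': E→{F, G}, F→{F}, G→{L}, M→{G}; union {F, G, L}; ε-closure = {E, F, G, L, M}.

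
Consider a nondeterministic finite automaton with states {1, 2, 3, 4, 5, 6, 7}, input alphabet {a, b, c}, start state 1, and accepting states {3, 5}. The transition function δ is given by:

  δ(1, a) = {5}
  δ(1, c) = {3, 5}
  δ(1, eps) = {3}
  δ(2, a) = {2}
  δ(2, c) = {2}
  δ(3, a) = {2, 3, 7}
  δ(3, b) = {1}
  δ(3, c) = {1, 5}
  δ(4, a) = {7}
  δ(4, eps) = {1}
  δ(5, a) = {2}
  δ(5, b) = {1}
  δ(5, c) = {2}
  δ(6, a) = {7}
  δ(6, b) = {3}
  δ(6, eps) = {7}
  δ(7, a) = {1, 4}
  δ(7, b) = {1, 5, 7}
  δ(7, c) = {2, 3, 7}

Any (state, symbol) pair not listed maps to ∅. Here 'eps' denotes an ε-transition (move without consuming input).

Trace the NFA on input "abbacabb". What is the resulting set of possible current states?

{1, 3, 5, 7}

Start: ε-closure({1}) = {1, 3}.
Read 'a': {1, 3} → {2, 3, 5, 7}.
Read 'b': {2, 3, 5, 7} → {1, 3, 5, 7}.
Read 'b': {1, 3, 5, 7} → {1, 3, 5, 7}.
Read 'a': {1, 3, 5, 7} → {1, 2, 3, 4, 5, 7}.
Read 'c': {1, 2, 3, 4, 5, 7} → {1, 2, 3, 5, 7}.
Read 'a': {1, 2, 3, 5, 7} → {1, 2, 3, 4, 5, 7}.
Read 'b': {1, 2, 3, 4, 5, 7} → {1, 3, 5, 7}.
Read 'b': {1, 3, 5, 7} → {1, 3, 5, 7}.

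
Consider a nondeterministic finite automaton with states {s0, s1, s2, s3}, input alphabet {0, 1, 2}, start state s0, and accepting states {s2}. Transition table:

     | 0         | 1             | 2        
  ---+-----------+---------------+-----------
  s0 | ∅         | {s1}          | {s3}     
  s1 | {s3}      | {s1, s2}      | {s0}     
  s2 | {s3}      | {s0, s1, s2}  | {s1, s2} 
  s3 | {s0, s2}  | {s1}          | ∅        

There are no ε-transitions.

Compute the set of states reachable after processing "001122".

∅

Start in {s0}.
Read '0': s0→∅; now ∅.
The set is empty and remains empty for the remaining 5 symbols.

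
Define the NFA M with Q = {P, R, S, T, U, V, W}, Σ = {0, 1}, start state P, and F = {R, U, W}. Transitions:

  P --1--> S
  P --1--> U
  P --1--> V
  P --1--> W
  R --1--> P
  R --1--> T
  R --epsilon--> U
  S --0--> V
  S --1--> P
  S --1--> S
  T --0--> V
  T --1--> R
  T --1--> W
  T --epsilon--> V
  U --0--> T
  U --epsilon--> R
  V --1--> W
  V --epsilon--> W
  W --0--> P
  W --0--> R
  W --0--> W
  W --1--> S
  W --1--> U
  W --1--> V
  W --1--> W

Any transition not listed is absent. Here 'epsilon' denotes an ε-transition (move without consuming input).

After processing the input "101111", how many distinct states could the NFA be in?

Start in {P}.
Read '1': P→{S, U, V, W}; union {S, U, V, W}; ε-closure = {R, S, U, V, W}.
Read '0': R→∅, S→{V}, U→{T}, V→∅, W→{P, R, W}; union {P, R, T, V, W}; ε-closure = {P, R, T, U, V, W}.
Read '1': P→{S, U, V, W}, R→{P, T}, T→{R, W}, U→∅, V→{W}, W→{S, U, V, W}; now {P, R, S, T, U, V, W}.
Read '1': P→{S, U, V, W}, R→{P, T}, S→{P, S}, T→{R, W}, U→∅, V→{W}, W→{S, U, V, W}; now {P, R, S, T, U, V, W}.
Read '1': P→{S, U, V, W}, R→{P, T}, S→{P, S}, T→{R, W}, U→∅, V→{W}, W→{S, U, V, W}; now {P, R, S, T, U, V, W}.
Read '1': P→{S, U, V, W}, R→{P, T}, S→{P, S}, T→{R, W}, U→∅, V→{W}, W→{S, U, V, W}; now {P, R, S, T, U, V, W}.
That set has 7 states.

7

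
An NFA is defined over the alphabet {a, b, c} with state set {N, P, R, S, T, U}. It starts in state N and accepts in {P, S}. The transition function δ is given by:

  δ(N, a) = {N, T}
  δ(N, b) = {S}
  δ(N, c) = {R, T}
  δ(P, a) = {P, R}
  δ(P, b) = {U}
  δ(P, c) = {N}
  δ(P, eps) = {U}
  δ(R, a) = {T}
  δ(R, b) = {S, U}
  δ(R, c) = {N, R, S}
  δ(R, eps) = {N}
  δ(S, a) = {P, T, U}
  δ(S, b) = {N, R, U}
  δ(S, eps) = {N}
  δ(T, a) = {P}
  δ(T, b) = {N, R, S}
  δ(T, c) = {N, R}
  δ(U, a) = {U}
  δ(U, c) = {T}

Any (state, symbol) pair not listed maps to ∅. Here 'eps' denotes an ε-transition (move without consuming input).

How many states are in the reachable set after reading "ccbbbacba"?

4

Start in {N}.
Read 'c': {N} → {N, R, T}.
Read 'c': {N, R, T} → {N, R, S, T}.
Read 'b': {N, R, S, T} → {N, R, S, U}.
Read 'b': {N, R, S, U} → {N, R, S, U}.
Read 'b': {N, R, S, U} → {N, R, S, U}.
Read 'a': {N, R, S, U} → {N, P, T, U}.
Read 'c': {N, P, T, U} → {N, R, T}.
Read 'b': {N, R, T} → {N, R, S, U}.
Read 'a': {N, R, S, U} → {N, P, T, U}.
That set has 4 states.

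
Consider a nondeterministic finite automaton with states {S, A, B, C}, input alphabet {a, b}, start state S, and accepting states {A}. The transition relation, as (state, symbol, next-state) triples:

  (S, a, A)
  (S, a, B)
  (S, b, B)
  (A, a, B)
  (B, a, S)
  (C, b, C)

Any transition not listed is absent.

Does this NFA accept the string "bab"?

Start in {S}.
Read 'b': S→{B}; now {B}.
Read 'a': B→{S}; now {S}.
Read 'b': S→{B}; now {B}.
The final set {B} contains no accepting state.

No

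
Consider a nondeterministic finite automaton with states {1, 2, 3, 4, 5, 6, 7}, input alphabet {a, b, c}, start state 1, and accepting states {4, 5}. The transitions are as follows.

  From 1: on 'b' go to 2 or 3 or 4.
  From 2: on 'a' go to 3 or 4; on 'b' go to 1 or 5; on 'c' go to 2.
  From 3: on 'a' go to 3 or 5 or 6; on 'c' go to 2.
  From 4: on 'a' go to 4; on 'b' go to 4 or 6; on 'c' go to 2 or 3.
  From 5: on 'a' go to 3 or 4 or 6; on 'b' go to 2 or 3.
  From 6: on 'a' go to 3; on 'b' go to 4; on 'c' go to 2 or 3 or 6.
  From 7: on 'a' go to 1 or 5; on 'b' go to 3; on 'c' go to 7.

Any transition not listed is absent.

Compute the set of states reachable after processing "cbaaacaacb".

∅

Start in {1}.
Read 'c': 1→∅; now ∅.
The set is empty and remains empty for the remaining 9 symbols.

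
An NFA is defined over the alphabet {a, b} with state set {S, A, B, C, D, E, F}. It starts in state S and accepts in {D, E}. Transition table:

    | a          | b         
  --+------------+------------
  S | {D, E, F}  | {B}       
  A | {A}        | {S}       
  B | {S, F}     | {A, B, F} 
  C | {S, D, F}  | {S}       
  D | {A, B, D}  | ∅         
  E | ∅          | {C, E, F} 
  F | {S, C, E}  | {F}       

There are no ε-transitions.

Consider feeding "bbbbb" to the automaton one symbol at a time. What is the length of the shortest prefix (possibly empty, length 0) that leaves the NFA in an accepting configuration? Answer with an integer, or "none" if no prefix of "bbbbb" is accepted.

none

Start in {S}.
Read 'b': S→{B}; now {B}.
Read 'b': B→{A, B, F}; now {A, B, F}.
Read 'b': A→{S}, B→{A, B, F}, F→{F}; now {S, A, B, F}.
Read 'b': S→{B}, A→{S}, B→{A, B, F}, F→{F}; now {S, A, B, F}.
Read 'b': S→{B}, A→{S}, B→{A, B, F}, F→{F}; now {S, A, B, F}.
No reachable set along the way intersects F.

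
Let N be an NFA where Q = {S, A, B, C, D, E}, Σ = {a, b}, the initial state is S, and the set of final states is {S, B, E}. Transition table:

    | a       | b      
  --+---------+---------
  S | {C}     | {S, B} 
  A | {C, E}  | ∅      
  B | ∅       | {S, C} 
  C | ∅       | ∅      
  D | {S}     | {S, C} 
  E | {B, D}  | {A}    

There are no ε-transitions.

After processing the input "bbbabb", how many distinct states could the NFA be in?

0

Start in {S}.
Read 'b': {S} → {S, B}.
Read 'b': {S, B} → {S, B, C}.
Read 'b': {S, B, C} → {S, B, C}.
Read 'a': {S, B, C} → {C}.
Read 'b': {C} → ∅.
The set is empty and remains empty for the remaining 1 symbol.
That set has 0 states.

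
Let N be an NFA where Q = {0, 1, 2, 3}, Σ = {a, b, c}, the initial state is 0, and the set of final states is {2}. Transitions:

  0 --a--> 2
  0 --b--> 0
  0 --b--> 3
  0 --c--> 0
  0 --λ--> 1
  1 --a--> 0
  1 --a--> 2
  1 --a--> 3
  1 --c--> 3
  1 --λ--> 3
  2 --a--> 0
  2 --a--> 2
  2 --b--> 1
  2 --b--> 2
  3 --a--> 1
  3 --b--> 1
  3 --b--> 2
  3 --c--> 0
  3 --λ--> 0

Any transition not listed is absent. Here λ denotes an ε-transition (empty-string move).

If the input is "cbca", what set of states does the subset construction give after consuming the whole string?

Start: ε-closure({0}) = {0, 1, 3}.
Read 'c': {0, 1, 3} → {0, 1, 3}.
Read 'b': {0, 1, 3} → {0, 1, 2, 3}.
Read 'c': {0, 1, 2, 3} → {0, 1, 3}.
Read 'a': {0, 1, 3} → {0, 1, 2, 3}.

{0, 1, 2, 3}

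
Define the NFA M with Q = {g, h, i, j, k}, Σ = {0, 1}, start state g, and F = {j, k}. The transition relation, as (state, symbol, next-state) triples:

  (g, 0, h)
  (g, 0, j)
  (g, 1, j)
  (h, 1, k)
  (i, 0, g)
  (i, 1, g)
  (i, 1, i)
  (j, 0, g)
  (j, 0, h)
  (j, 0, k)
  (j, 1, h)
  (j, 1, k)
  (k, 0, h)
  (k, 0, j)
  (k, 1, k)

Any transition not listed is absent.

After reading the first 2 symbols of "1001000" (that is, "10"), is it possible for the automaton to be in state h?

Yes

Start in {g}.
Read '1': {g} → {j}.
Read '0': {j} → {g, h, k}.
State h is in {g, h, k}.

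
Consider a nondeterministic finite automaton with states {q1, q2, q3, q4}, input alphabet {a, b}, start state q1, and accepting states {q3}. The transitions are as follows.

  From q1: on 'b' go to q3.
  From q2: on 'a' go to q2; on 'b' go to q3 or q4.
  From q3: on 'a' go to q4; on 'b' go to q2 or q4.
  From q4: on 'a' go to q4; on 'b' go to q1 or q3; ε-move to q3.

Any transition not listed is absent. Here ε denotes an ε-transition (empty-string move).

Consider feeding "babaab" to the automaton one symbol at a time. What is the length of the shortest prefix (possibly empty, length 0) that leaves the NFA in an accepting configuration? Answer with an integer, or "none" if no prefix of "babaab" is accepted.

Start in {q1}.
Read 'b': q1→{q3}; now {q3}.
None of the earlier sets intersect F, but {q3} does.

1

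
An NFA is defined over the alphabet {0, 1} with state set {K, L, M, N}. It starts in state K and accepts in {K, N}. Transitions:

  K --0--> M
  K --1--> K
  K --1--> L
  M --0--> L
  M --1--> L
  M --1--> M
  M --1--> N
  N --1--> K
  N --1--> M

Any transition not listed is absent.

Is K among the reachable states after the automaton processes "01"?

No

Start in {K}.
Read '0': {K} → {M}.
Read '1': {M} → {L, M, N}.
State K is not in {L, M, N}.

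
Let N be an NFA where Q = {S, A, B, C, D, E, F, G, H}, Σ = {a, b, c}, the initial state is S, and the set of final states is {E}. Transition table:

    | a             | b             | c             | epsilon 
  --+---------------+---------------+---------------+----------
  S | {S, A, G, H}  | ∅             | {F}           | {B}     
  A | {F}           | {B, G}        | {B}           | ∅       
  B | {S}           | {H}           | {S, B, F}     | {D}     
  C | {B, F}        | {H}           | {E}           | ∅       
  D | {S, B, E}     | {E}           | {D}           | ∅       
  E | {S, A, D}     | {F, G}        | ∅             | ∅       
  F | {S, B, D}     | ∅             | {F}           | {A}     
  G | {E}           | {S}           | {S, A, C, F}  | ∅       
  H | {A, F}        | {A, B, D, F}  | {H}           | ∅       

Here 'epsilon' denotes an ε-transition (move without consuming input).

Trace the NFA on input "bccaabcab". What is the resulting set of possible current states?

{S, A, B, D, E, F, G, H}

Start: ε-closure({S}) = {S, B, D}.
Read 'b': {S, B, D} → {E, H}.
Read 'c': {E, H} → {H}.
Read 'c': {H} → {H}.
Read 'a': {H} → {A, F}.
Read 'a': {A, F} → {S, A, B, D, F}.
Read 'b': {S, A, B, D, F} → {B, D, E, G, H}.
Read 'c': {B, D, E, G, H} → {S, A, B, C, D, F, H}.
Read 'a': {S, A, B, C, D, F, H} → {S, A, B, D, E, F, G, H}.
Read 'b': {S, A, B, D, E, F, G, H} → {S, A, B, D, E, F, G, H}.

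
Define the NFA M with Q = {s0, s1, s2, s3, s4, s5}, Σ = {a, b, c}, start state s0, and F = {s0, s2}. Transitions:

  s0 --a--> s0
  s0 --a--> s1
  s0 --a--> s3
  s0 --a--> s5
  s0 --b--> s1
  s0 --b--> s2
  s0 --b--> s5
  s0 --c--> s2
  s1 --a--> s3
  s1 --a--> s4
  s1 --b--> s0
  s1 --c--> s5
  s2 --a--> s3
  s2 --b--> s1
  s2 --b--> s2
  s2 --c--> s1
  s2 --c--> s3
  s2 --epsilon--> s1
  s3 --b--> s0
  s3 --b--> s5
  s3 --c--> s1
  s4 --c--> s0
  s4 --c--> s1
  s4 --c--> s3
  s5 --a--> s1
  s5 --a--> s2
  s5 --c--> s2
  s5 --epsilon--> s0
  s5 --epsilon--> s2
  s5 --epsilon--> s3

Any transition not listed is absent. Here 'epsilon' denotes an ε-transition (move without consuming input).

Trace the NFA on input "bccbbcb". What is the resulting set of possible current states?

Start in {s0}.
Read 'b': {s0} → {s0, s1, s2, s3, s5}.
Read 'c': {s0, s1, s2, s3, s5} → {s0, s1, s2, s3, s5}.
Read 'c': {s0, s1, s2, s3, s5} → {s0, s1, s2, s3, s5}.
Read 'b': {s0, s1, s2, s3, s5} → {s0, s1, s2, s3, s5}.
Read 'b': {s0, s1, s2, s3, s5} → {s0, s1, s2, s3, s5}.
Read 'c': {s0, s1, s2, s3, s5} → {s0, s1, s2, s3, s5}.
Read 'b': {s0, s1, s2, s3, s5} → {s0, s1, s2, s3, s5}.

{s0, s1, s2, s3, s5}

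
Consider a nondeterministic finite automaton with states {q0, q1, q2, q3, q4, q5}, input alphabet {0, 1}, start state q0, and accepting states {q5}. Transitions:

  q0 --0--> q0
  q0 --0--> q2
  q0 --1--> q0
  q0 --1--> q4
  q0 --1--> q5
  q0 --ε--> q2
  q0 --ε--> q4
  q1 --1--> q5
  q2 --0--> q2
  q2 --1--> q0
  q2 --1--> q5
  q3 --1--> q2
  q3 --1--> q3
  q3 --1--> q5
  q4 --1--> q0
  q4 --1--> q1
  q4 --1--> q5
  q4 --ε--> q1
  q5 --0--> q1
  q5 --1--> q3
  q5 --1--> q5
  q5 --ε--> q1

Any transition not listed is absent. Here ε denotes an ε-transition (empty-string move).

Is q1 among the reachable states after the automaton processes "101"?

Start: ε-closure({q0}) = {q0, q1, q2, q4}.
Read '1': q0→{q0, q4, q5}, q1→{q5}, q2→{q0, q5}, q4→{q0, q1, q5}; union {q0, q1, q4, q5}; ε-closure = {q0, q1, q2, q4, q5}.
Read '0': q0→{q0, q2}, q1→∅, q2→{q2}, q4→∅, q5→{q1}; union {q0, q1, q2}; ε-closure = {q0, q1, q2, q4}.
Read '1': q0→{q0, q4, q5}, q1→{q5}, q2→{q0, q5}, q4→{q0, q1, q5}; union {q0, q1, q4, q5}; ε-closure = {q0, q1, q2, q4, q5}.
State q1 is in {q0, q1, q2, q4, q5}.

Yes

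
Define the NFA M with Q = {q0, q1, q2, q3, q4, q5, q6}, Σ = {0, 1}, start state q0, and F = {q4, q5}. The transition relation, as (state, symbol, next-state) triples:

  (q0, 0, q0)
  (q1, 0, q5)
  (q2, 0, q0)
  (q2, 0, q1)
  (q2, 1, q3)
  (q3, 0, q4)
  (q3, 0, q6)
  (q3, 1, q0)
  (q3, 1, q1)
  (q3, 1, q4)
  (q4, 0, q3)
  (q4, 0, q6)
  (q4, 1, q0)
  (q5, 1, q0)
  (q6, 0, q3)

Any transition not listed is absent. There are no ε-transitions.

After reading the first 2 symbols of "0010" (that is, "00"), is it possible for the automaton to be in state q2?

Start in {q0}.
Read '0': q0→{q0}; now {q0}.
Read '0': q0→{q0}; now {q0}.
State q2 is not in {q0}.

No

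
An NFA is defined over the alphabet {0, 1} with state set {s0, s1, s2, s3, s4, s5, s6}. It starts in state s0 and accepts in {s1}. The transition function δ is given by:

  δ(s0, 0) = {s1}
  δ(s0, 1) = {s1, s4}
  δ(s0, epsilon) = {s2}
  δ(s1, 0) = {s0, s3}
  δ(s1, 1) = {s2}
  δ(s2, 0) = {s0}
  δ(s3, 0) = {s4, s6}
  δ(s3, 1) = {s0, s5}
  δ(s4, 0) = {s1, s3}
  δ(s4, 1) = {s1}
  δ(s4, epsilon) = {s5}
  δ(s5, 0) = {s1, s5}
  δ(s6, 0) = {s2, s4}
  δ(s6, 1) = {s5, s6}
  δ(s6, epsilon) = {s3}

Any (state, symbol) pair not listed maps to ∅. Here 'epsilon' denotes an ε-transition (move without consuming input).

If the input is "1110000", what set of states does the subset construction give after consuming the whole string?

{s0, s1, s2, s3, s4, s5, s6}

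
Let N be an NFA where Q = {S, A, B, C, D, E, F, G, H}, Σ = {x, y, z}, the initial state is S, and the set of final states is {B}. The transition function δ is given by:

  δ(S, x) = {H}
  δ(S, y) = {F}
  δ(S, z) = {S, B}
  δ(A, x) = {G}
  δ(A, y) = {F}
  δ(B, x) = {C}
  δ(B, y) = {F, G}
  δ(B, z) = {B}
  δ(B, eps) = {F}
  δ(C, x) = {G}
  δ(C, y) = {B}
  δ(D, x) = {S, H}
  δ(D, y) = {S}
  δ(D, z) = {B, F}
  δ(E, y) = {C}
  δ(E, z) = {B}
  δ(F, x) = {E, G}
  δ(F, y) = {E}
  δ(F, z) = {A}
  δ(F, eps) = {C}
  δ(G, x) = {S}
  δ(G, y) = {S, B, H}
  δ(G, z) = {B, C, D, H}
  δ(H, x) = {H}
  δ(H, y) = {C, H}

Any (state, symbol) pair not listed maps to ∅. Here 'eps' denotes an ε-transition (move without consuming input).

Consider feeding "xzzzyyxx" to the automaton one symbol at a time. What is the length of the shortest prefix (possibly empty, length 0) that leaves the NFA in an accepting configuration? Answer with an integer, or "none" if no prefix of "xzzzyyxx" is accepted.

none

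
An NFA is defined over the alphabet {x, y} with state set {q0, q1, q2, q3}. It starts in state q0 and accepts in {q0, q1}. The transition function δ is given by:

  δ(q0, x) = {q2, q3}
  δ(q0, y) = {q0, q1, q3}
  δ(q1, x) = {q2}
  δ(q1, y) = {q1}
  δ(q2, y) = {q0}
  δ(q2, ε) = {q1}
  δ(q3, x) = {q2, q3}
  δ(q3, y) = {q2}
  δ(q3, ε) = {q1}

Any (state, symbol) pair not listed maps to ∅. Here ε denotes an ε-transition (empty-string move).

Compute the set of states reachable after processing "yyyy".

{q0, q1, q2, q3}

Start in {q0}.
Read 'y': {q0} → {q0, q1, q3}.
Read 'y': {q0, q1, q3} → {q0, q1, q2, q3}.
Read 'y': {q0, q1, q2, q3} → {q0, q1, q2, q3}.
Read 'y': {q0, q1, q2, q3} → {q0, q1, q2, q3}.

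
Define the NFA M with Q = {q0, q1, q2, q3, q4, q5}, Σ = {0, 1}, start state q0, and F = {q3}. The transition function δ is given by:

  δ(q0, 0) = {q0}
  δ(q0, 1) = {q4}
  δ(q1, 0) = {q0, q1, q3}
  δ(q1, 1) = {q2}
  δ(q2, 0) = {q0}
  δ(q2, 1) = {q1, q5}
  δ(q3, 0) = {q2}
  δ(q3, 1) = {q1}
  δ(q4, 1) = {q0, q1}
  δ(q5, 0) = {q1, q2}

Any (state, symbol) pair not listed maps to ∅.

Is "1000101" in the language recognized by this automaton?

No

Start in {q0}.
Read '1': {q0} → {q4}.
Read '0': {q4} → ∅.
The set is empty and remains empty for the remaining 5 symbols.
The final set ∅ contains no accepting state.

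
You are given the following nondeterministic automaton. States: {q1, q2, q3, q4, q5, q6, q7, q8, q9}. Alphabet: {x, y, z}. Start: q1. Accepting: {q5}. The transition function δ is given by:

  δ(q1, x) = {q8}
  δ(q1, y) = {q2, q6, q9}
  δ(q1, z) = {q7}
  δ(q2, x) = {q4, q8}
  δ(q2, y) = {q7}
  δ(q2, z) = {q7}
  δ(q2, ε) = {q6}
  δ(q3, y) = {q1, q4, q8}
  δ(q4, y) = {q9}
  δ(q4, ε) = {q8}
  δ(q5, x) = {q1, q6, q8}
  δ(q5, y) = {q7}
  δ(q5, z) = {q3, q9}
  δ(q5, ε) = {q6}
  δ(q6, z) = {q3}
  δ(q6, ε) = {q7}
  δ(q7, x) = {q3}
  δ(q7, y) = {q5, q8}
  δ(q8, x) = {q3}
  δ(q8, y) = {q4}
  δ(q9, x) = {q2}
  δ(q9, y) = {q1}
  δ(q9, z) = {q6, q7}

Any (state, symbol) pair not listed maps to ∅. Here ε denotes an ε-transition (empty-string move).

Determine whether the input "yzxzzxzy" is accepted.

Start in {q1}.
Read 'y': q1→{q2, q6, q9}; union {q2, q6, q9}; ε-closure = {q2, q6, q7, q9}.
Read 'z': q2→{q7}, q6→{q3}, q7→∅, q9→{q6, q7}; now {q3, q6, q7}.
Read 'x': q3→∅, q6→∅, q7→{q3}; now {q3}.
Read 'z': q3→∅; now ∅.
The set is empty and remains empty for the remaining 4 symbols.
The final set ∅ contains no accepting state.

No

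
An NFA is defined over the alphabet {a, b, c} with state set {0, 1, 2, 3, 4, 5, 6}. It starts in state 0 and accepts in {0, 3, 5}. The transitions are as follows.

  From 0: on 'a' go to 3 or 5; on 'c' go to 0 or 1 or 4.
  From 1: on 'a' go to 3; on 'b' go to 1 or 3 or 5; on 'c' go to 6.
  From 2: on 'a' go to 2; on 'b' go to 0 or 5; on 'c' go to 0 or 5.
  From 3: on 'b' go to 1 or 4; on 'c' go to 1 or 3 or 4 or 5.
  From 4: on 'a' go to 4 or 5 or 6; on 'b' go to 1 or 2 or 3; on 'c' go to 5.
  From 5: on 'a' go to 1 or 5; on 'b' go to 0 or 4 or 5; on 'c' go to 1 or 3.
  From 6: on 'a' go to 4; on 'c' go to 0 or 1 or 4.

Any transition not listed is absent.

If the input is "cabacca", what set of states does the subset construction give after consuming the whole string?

Start in {0}.
Read 'c': {0} → {0, 1, 4}.
Read 'a': {0, 1, 4} → {3, 4, 5, 6}.
Read 'b': {3, 4, 5, 6} → {0, 1, 2, 3, 4, 5}.
Read 'a': {0, 1, 2, 3, 4, 5} → {1, 2, 3, 4, 5, 6}.
Read 'c': {1, 2, 3, 4, 5, 6} → {0, 1, 3, 4, 5, 6}.
Read 'c': {0, 1, 3, 4, 5, 6} → {0, 1, 3, 4, 5, 6}.
Read 'a': {0, 1, 3, 4, 5, 6} → {1, 3, 4, 5, 6}.

{1, 3, 4, 5, 6}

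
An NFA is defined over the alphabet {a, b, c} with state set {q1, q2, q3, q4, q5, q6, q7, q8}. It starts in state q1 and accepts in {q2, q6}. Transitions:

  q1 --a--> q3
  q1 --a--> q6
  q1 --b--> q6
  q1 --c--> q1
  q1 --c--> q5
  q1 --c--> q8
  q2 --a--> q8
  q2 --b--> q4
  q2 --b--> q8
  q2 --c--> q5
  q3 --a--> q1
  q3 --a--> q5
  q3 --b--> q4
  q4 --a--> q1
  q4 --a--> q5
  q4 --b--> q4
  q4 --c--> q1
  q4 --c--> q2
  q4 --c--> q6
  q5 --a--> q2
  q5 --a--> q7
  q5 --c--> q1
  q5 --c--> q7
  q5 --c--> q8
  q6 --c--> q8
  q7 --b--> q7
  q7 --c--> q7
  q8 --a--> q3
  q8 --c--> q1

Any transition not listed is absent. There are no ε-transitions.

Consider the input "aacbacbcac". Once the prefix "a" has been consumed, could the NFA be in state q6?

Start in {q1}.
Read 'a': {q1} → {q3, q6}.
State q6 is in {q3, q6}.

Yes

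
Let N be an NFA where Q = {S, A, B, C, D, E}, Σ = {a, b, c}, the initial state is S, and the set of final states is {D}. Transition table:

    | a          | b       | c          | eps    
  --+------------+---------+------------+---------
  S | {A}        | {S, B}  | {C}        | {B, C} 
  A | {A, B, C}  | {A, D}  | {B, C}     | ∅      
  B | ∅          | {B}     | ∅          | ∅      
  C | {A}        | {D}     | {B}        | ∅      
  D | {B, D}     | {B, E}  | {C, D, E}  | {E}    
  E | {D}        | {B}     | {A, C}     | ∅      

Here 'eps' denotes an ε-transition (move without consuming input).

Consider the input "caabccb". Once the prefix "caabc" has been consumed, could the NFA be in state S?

Start: ε-closure({S}) = {S, B, C}.
Read 'c': S→{C}, B→∅, C→{B}; now {B, C}.
Read 'a': B→∅, C→{A}; now {A}.
Read 'a': A→{A, B, C}; now {A, B, C}.
Read 'b': A→{A, D}, B→{B}, C→{D}; union {A, B, D}; ε-closure = {A, B, D, E}.
Read 'c': A→{B, C}, B→∅, D→{C, D, E}, E→{A, C}; now {A, B, C, D, E}.
State S is not in {A, B, C, D, E}.

No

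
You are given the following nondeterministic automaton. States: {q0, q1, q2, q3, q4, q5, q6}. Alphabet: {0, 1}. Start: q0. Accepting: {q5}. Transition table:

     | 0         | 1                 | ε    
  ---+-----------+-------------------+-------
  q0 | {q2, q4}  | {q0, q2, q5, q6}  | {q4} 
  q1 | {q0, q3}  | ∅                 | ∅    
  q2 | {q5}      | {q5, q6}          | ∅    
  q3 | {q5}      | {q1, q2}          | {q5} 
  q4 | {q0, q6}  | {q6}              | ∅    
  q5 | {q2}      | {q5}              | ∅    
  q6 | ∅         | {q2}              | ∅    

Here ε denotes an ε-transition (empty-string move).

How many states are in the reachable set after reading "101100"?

5

Start: ε-closure({q0}) = {q0, q4}.
Read '1': {q0, q4} → {q0, q2, q4, q5, q6}.
Read '0': {q0, q2, q4, q5, q6} → {q0, q2, q4, q5, q6}.
Read '1': {q0, q2, q4, q5, q6} → {q0, q2, q4, q5, q6}.
Read '1': {q0, q2, q4, q5, q6} → {q0, q2, q4, q5, q6}.
Read '0': {q0, q2, q4, q5, q6} → {q0, q2, q4, q5, q6}.
Read '0': {q0, q2, q4, q5, q6} → {q0, q2, q4, q5, q6}.
That set has 5 states.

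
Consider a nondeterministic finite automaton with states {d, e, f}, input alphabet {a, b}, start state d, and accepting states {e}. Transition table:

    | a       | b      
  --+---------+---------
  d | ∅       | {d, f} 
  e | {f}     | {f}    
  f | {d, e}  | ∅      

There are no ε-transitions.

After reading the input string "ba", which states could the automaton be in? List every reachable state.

{d, e}

Start in {d}.
Read 'b': {d} → {d, f}.
Read 'a': {d, f} → {d, e}.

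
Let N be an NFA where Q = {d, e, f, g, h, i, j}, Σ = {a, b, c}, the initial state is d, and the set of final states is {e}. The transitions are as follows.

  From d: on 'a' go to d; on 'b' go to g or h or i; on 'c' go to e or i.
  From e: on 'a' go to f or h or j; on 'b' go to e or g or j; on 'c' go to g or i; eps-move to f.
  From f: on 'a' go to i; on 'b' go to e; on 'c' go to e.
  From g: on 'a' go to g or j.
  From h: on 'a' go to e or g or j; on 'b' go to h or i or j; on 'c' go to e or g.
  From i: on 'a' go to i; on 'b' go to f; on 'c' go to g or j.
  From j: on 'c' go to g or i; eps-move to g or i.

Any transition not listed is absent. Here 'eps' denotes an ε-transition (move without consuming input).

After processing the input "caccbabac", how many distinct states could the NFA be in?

5

Start in {d}.
Read 'c': d→{e, i}; union {e, i}; ε-closure = {e, f, i}.
Read 'a': e→{f, h, j}, f→{i}, i→{i}; union {f, h, i, j}; ε-closure = {f, g, h, i, j}.
Read 'c': f→{e}, g→∅, h→{e, g}, i→{g, j}, j→{g, i}; union {e, g, i, j}; ε-closure = {e, f, g, i, j}.
Read 'c': e→{g, i}, f→{e}, g→∅, i→{g, j}, j→{g, i}; union {e, g, i, j}; ε-closure = {e, f, g, i, j}.
Read 'b': e→{e, g, j}, f→{e}, g→∅, i→{f}, j→∅; union {e, f, g, j}; ε-closure = {e, f, g, i, j}.
Read 'a': e→{f, h, j}, f→{i}, g→{g, j}, i→{i}, j→∅; now {f, g, h, i, j}.
Read 'b': f→{e}, g→∅, h→{h, i, j}, i→{f}, j→∅; union {e, f, h, i, j}; ε-closure = {e, f, g, h, i, j}.
Read 'a': e→{f, h, j}, f→{i}, g→{g, j}, h→{e, g, j}, i→{i}, j→∅; now {e, f, g, h, i, j}.
Read 'c': e→{g, i}, f→{e}, g→∅, h→{e, g}, i→{g, j}, j→{g, i}; union {e, g, i, j}; ε-closure = {e, f, g, i, j}.
That set has 5 states.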